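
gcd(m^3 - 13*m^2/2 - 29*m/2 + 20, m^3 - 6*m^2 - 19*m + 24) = m^2 - 9*m + 8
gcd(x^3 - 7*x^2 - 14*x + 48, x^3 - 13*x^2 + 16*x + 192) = x^2 - 5*x - 24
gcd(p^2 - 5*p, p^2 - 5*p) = p^2 - 5*p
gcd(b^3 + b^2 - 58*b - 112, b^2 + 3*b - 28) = b + 7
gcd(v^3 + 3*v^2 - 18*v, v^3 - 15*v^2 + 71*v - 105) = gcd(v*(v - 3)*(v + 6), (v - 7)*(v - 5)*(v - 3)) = v - 3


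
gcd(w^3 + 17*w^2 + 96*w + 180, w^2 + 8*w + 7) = 1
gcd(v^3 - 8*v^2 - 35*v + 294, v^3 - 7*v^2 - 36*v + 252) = v^2 - v - 42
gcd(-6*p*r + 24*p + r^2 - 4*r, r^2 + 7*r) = 1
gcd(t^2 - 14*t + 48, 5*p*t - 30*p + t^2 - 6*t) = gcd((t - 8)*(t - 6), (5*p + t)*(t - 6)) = t - 6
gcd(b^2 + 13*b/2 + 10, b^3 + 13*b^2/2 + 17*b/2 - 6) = b + 4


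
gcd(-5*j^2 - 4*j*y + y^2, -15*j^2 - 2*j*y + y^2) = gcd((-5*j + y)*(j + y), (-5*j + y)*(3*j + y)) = -5*j + y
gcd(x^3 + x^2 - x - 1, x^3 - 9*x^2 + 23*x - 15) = x - 1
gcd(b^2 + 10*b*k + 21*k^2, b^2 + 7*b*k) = b + 7*k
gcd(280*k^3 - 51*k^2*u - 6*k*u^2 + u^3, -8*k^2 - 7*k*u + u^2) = -8*k + u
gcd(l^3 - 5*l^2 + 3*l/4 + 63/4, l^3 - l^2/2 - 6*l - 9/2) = l^2 - 3*l/2 - 9/2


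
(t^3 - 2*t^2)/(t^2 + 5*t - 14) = t^2/(t + 7)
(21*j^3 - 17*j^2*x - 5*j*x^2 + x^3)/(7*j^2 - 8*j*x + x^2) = 3*j + x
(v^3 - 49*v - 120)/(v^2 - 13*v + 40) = (v^2 + 8*v + 15)/(v - 5)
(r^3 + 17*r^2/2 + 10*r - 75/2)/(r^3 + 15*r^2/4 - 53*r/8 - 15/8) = 4*(r + 5)/(4*r + 1)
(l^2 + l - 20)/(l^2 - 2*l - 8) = (l + 5)/(l + 2)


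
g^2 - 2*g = g*(g - 2)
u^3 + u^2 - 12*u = u*(u - 3)*(u + 4)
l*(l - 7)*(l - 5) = l^3 - 12*l^2 + 35*l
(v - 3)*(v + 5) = v^2 + 2*v - 15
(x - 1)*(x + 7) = x^2 + 6*x - 7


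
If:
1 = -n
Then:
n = -1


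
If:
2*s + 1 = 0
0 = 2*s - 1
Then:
No Solution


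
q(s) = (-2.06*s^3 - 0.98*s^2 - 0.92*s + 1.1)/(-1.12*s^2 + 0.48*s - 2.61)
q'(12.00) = 1.86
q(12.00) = 23.47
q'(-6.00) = 1.86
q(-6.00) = -9.09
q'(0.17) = 0.55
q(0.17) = -0.35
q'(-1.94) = 1.49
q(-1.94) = -1.84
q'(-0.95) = 0.69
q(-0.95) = -0.70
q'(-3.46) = 1.80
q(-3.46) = -4.41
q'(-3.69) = 1.82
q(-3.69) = -4.82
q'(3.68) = 2.16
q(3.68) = 7.38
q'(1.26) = 2.55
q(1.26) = 1.52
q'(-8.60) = 1.86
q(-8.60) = -13.92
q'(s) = (2.24*s - 0.48)*(-2.06*s^3 - 0.98*s^2 - 0.92*s + 1.1)/(-1.12*s^2 + 0.48*s - 2.61)^2 + (-6.18*s^2 - 1.96*s - 0.92)/(-1.12*s^2 + 0.48*s - 2.61)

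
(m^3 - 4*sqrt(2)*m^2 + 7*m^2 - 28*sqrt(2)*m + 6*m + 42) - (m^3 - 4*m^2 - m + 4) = -4*sqrt(2)*m^2 + 11*m^2 - 28*sqrt(2)*m + 7*m + 38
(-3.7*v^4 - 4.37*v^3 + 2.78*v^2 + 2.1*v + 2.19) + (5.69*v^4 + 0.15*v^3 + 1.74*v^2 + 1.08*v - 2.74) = 1.99*v^4 - 4.22*v^3 + 4.52*v^2 + 3.18*v - 0.55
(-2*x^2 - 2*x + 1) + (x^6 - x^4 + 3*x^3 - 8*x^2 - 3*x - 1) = x^6 - x^4 + 3*x^3 - 10*x^2 - 5*x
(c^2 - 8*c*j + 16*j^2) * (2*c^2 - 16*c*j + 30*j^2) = 2*c^4 - 32*c^3*j + 190*c^2*j^2 - 496*c*j^3 + 480*j^4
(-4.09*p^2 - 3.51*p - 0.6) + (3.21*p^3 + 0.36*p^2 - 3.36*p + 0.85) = 3.21*p^3 - 3.73*p^2 - 6.87*p + 0.25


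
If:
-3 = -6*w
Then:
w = 1/2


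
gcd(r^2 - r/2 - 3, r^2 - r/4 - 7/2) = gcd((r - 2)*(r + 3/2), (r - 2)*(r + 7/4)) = r - 2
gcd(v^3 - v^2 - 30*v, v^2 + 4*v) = v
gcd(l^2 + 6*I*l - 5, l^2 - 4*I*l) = 1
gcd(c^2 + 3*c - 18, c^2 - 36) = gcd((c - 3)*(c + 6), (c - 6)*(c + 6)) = c + 6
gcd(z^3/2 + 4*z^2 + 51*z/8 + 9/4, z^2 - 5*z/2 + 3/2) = 1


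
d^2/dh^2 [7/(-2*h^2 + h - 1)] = 14*(4*h^2 - 2*h - (4*h - 1)^2 + 2)/(2*h^2 - h + 1)^3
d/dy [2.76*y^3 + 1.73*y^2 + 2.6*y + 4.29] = 8.28*y^2 + 3.46*y + 2.6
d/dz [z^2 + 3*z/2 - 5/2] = 2*z + 3/2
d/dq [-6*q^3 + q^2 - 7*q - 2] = -18*q^2 + 2*q - 7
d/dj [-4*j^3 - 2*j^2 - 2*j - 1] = -12*j^2 - 4*j - 2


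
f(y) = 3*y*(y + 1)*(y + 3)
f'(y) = 3*y*(y + 1) + 3*y*(y + 3) + 3*(y + 1)*(y + 3) = 9*y^2 + 24*y + 9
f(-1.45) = 3.03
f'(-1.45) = -6.88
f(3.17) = 244.68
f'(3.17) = 175.52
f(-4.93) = -112.18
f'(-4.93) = 109.42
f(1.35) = 41.40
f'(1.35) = 57.80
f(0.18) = 2.03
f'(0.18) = 13.61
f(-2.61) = 4.92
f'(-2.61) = 7.67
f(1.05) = 26.15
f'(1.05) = 44.12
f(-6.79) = -447.00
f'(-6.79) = 260.98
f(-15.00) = -7560.00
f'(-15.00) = 1674.00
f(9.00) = 3240.00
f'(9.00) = 954.00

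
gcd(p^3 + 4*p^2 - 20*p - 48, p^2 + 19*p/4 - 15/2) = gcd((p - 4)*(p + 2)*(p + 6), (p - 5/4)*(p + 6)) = p + 6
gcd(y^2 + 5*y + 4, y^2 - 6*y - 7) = y + 1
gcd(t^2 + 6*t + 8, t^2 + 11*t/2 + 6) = t + 4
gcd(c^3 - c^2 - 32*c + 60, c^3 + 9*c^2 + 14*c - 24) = c + 6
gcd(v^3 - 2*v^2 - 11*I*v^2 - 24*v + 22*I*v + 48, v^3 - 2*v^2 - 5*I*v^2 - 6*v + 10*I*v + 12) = v^2 + v*(-2 - 3*I) + 6*I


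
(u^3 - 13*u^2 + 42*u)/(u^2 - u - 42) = u*(u - 6)/(u + 6)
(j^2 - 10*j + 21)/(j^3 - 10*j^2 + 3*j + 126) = (j - 3)/(j^2 - 3*j - 18)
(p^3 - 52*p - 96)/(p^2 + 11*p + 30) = (p^2 - 6*p - 16)/(p + 5)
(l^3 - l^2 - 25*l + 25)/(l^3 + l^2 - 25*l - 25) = (l - 1)/(l + 1)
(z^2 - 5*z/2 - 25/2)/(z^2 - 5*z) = (z + 5/2)/z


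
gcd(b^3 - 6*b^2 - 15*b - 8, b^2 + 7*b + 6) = b + 1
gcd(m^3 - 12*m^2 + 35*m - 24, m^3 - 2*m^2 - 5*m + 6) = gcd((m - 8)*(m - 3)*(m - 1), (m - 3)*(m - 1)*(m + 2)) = m^2 - 4*m + 3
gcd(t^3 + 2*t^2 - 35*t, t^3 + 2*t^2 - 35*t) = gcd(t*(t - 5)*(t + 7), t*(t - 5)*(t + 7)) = t^3 + 2*t^2 - 35*t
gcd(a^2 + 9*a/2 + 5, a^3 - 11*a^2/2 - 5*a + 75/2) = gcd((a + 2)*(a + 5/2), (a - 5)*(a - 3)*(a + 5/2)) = a + 5/2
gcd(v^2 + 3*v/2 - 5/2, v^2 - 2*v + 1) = v - 1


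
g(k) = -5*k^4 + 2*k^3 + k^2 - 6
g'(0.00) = 0.00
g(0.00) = -6.00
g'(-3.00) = 588.00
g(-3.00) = -456.00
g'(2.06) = -145.25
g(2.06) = -74.31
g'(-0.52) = 3.39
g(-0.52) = -6.38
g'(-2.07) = 198.96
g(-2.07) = -111.26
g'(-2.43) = 317.55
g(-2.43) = -203.13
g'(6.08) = -4261.16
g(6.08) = -6352.10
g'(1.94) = -119.57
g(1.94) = -58.46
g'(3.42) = -723.02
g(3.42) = -598.33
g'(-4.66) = 2144.87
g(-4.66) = -2544.51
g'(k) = -20*k^3 + 6*k^2 + 2*k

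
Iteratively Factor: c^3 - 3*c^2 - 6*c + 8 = (c - 4)*(c^2 + c - 2) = (c - 4)*(c - 1)*(c + 2)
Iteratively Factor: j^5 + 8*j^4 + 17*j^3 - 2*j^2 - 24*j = (j - 1)*(j^4 + 9*j^3 + 26*j^2 + 24*j) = (j - 1)*(j + 3)*(j^3 + 6*j^2 + 8*j) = (j - 1)*(j + 3)*(j + 4)*(j^2 + 2*j) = (j - 1)*(j + 2)*(j + 3)*(j + 4)*(j)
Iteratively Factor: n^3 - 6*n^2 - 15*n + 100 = (n - 5)*(n^2 - n - 20) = (n - 5)^2*(n + 4)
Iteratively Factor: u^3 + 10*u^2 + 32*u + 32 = (u + 4)*(u^2 + 6*u + 8) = (u + 4)^2*(u + 2)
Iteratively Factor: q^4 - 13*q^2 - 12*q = (q + 1)*(q^3 - q^2 - 12*q) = q*(q + 1)*(q^2 - q - 12) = q*(q - 4)*(q + 1)*(q + 3)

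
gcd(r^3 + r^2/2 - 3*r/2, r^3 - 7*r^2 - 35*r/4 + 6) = r + 3/2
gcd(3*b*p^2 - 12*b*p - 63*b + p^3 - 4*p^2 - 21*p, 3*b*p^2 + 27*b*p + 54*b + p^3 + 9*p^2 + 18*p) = 3*b*p + 9*b + p^2 + 3*p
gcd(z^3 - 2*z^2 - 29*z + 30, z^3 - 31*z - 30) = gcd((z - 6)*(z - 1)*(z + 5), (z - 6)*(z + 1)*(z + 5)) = z^2 - z - 30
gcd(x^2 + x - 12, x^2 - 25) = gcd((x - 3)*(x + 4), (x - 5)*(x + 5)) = 1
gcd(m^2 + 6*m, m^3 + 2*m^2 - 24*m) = m^2 + 6*m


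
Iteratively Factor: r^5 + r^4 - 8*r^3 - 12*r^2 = (r - 3)*(r^4 + 4*r^3 + 4*r^2) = (r - 3)*(r + 2)*(r^3 + 2*r^2) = r*(r - 3)*(r + 2)*(r^2 + 2*r) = r*(r - 3)*(r + 2)^2*(r)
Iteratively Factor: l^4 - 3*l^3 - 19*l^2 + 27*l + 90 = (l - 3)*(l^3 - 19*l - 30) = (l - 5)*(l - 3)*(l^2 + 5*l + 6) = (l - 5)*(l - 3)*(l + 2)*(l + 3)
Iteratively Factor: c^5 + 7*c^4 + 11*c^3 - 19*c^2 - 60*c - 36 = (c + 3)*(c^4 + 4*c^3 - c^2 - 16*c - 12) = (c - 2)*(c + 3)*(c^3 + 6*c^2 + 11*c + 6) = (c - 2)*(c + 1)*(c + 3)*(c^2 + 5*c + 6) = (c - 2)*(c + 1)*(c + 2)*(c + 3)*(c + 3)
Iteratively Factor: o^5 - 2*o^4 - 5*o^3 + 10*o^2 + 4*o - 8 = (o - 2)*(o^4 - 5*o^2 + 4) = (o - 2)*(o + 2)*(o^3 - 2*o^2 - o + 2) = (o - 2)*(o - 1)*(o + 2)*(o^2 - o - 2) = (o - 2)^2*(o - 1)*(o + 2)*(o + 1)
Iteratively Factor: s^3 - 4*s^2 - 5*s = (s + 1)*(s^2 - 5*s) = (s - 5)*(s + 1)*(s)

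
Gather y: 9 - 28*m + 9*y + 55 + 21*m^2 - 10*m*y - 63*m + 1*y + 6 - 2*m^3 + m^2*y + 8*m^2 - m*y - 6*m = -2*m^3 + 29*m^2 - 97*m + y*(m^2 - 11*m + 10) + 70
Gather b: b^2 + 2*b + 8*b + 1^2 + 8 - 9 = b^2 + 10*b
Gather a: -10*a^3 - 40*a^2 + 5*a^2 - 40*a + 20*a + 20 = -10*a^3 - 35*a^2 - 20*a + 20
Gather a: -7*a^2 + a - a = -7*a^2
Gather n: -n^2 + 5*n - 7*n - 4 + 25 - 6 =-n^2 - 2*n + 15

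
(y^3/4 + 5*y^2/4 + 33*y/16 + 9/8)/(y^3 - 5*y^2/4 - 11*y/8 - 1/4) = (4*y^3 + 20*y^2 + 33*y + 18)/(2*(8*y^3 - 10*y^2 - 11*y - 2))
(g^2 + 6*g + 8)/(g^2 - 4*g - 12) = (g + 4)/(g - 6)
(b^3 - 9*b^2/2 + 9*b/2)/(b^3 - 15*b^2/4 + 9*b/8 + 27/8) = 4*b/(4*b + 3)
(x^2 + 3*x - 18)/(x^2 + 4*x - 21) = (x + 6)/(x + 7)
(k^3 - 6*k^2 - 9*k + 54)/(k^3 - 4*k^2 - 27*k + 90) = (k + 3)/(k + 5)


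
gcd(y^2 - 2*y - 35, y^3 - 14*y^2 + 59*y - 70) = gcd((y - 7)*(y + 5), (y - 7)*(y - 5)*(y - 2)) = y - 7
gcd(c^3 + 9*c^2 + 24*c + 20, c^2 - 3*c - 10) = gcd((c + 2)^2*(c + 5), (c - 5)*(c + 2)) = c + 2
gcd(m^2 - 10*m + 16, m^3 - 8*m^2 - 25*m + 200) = m - 8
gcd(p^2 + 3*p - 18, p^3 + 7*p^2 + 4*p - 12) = p + 6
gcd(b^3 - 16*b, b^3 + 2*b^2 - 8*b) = b^2 + 4*b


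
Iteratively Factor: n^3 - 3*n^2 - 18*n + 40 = (n + 4)*(n^2 - 7*n + 10) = (n - 2)*(n + 4)*(n - 5)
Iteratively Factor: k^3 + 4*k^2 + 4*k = (k)*(k^2 + 4*k + 4) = k*(k + 2)*(k + 2)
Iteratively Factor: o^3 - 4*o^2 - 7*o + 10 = (o - 5)*(o^2 + o - 2) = (o - 5)*(o - 1)*(o + 2)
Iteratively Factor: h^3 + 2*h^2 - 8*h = (h - 2)*(h^2 + 4*h) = (h - 2)*(h + 4)*(h)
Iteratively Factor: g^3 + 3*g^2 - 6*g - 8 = (g + 4)*(g^2 - g - 2) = (g - 2)*(g + 4)*(g + 1)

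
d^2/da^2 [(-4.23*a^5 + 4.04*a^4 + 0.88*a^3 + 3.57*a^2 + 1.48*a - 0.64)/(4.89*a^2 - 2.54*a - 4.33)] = (-606.889098*a^7 + 1033.835976*a^6 + 983.606958*a^5 - 1752.535284*a^4 - 667.149864*a^3 + 1328.735358*a^2 + 334.711752*a + 65.95209)/(116.930169*a^6 - 182.210202*a^5 - 215.973207*a^4 + 306.300124*a^3 + 191.240079*a^2 - 142.866618*a - 81.182737)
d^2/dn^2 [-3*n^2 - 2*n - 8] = -6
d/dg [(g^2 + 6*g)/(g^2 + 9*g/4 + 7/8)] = 16*(-15*g^2 + 7*g + 21)/(64*g^4 + 288*g^3 + 436*g^2 + 252*g + 49)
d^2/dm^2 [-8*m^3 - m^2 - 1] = -48*m - 2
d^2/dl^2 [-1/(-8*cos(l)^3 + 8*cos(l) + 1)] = 8*(-72*sin(l)^6 + 104*sin(l)^4 - 48*sin(l)^2 - cos(l)/4 + 9*cos(3*l)/4)/(8*sin(l)^2*cos(l) + 1)^3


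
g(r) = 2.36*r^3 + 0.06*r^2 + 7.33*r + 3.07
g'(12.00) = 1028.29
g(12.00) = 4177.75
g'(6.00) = 262.93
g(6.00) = 558.97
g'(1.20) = 17.67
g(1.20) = 16.03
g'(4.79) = 170.35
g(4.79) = 298.93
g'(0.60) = 9.95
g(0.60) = 8.00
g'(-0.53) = 9.26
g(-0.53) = -1.15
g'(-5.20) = 198.15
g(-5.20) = -365.26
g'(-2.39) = 47.48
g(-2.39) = -46.32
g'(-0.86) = 12.46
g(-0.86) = -4.69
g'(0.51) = 9.23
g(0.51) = 7.14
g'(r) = 7.08*r^2 + 0.12*r + 7.33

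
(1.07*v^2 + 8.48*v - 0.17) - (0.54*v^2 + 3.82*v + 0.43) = 0.53*v^2 + 4.66*v - 0.6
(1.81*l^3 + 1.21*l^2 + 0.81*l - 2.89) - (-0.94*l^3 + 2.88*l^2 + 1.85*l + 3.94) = 2.75*l^3 - 1.67*l^2 - 1.04*l - 6.83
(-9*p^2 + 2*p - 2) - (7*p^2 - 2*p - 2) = -16*p^2 + 4*p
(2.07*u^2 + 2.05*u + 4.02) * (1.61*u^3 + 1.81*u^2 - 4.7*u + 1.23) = 3.3327*u^5 + 7.0472*u^4 + 0.453700000000001*u^3 + 0.187299999999999*u^2 - 16.3725*u + 4.9446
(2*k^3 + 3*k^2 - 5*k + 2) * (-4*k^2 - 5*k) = -8*k^5 - 22*k^4 + 5*k^3 + 17*k^2 - 10*k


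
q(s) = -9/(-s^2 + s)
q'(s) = -9*(2*s - 1)/(-s^2 + s)^2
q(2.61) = 2.14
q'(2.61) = -2.15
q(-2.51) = 1.02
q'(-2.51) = 0.70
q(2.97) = 1.54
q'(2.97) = -1.30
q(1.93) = 5.01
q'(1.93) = -7.99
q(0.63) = -38.61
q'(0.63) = -43.07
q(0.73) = -45.66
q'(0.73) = -106.57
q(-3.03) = 0.74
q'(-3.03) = 0.43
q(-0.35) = 19.05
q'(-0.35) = 68.53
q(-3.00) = 0.75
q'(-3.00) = 0.44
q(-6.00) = 0.21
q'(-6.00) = 0.07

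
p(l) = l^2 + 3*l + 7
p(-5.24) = 18.74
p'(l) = 2*l + 3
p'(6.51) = 16.02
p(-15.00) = 187.00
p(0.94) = 10.70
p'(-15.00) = -27.00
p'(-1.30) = 0.40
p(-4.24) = 12.26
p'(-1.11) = 0.78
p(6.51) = 68.91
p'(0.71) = 4.42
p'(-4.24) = -5.48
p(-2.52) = 5.79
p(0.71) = 9.63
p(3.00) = 25.00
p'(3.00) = 9.00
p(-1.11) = 4.90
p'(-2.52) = -2.04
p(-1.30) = 4.79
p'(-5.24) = -7.48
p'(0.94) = 4.88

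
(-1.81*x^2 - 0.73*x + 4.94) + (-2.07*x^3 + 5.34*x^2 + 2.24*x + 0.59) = -2.07*x^3 + 3.53*x^2 + 1.51*x + 5.53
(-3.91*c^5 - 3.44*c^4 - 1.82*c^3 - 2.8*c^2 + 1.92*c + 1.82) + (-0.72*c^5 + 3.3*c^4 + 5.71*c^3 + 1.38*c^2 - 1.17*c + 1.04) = -4.63*c^5 - 0.14*c^4 + 3.89*c^3 - 1.42*c^2 + 0.75*c + 2.86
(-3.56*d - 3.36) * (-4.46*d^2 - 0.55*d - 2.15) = 15.8776*d^3 + 16.9436*d^2 + 9.502*d + 7.224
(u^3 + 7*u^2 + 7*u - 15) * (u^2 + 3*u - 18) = u^5 + 10*u^4 + 10*u^3 - 120*u^2 - 171*u + 270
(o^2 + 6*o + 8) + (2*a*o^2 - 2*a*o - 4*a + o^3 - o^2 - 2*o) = 2*a*o^2 - 2*a*o - 4*a + o^3 + 4*o + 8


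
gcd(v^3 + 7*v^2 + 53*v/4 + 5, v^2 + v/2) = v + 1/2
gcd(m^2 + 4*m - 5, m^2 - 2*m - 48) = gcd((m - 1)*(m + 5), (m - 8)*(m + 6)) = 1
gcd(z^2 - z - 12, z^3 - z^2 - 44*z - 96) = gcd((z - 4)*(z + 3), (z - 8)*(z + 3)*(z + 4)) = z + 3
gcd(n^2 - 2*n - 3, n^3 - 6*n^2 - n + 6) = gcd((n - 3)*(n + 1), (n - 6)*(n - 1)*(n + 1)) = n + 1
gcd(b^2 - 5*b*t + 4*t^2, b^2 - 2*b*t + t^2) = -b + t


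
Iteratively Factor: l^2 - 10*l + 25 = (l - 5)*(l - 5)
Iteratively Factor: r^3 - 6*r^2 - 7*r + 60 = (r + 3)*(r^2 - 9*r + 20) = (r - 5)*(r + 3)*(r - 4)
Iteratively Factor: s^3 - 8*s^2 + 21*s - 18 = (s - 2)*(s^2 - 6*s + 9) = (s - 3)*(s - 2)*(s - 3)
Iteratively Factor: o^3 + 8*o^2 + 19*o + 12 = (o + 1)*(o^2 + 7*o + 12) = (o + 1)*(o + 4)*(o + 3)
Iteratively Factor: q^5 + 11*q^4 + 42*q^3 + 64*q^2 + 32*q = (q + 4)*(q^4 + 7*q^3 + 14*q^2 + 8*q) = (q + 1)*(q + 4)*(q^3 + 6*q^2 + 8*q) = q*(q + 1)*(q + 4)*(q^2 + 6*q + 8) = q*(q + 1)*(q + 4)^2*(q + 2)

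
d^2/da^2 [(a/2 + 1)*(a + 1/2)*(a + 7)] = 3*a + 19/2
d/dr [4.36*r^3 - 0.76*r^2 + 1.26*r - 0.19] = 13.08*r^2 - 1.52*r + 1.26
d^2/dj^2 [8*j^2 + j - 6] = 16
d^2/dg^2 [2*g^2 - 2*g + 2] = 4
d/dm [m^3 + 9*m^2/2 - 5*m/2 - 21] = 3*m^2 + 9*m - 5/2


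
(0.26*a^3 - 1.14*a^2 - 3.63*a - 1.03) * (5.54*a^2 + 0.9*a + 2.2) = 1.4404*a^5 - 6.0816*a^4 - 20.5642*a^3 - 11.4812*a^2 - 8.913*a - 2.266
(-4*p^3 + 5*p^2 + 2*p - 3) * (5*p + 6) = -20*p^4 + p^3 + 40*p^2 - 3*p - 18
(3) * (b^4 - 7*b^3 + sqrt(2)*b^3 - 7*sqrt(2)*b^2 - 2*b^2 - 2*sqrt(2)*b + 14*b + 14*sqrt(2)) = 3*b^4 - 21*b^3 + 3*sqrt(2)*b^3 - 21*sqrt(2)*b^2 - 6*b^2 - 6*sqrt(2)*b + 42*b + 42*sqrt(2)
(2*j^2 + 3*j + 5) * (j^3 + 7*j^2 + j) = 2*j^5 + 17*j^4 + 28*j^3 + 38*j^2 + 5*j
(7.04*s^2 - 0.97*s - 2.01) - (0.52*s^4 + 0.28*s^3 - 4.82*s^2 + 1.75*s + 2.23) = -0.52*s^4 - 0.28*s^3 + 11.86*s^2 - 2.72*s - 4.24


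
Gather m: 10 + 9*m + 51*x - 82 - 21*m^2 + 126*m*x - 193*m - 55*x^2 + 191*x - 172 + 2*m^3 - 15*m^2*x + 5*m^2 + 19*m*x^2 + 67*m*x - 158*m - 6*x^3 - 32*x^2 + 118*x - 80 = 2*m^3 + m^2*(-15*x - 16) + m*(19*x^2 + 193*x - 342) - 6*x^3 - 87*x^2 + 360*x - 324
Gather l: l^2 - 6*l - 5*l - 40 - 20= l^2 - 11*l - 60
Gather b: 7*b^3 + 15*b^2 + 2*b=7*b^3 + 15*b^2 + 2*b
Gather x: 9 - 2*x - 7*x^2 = -7*x^2 - 2*x + 9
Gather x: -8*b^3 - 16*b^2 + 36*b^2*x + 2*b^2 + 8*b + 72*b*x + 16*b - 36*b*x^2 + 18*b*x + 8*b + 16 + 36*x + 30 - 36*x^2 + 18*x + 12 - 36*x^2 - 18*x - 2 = -8*b^3 - 14*b^2 + 32*b + x^2*(-36*b - 72) + x*(36*b^2 + 90*b + 36) + 56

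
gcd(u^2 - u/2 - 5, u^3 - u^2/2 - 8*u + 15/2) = u - 5/2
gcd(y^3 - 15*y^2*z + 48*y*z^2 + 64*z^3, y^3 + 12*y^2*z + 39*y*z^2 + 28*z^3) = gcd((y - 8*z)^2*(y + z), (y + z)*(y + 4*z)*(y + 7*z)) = y + z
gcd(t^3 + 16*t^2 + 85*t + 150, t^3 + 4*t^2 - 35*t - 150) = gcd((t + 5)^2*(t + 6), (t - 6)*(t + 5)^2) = t^2 + 10*t + 25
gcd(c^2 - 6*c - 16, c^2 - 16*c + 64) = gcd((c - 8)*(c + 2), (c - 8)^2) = c - 8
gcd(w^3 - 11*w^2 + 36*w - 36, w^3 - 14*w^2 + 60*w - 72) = w^2 - 8*w + 12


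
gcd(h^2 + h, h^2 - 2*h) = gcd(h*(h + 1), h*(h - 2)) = h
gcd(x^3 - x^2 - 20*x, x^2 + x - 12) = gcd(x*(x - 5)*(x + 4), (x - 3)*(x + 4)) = x + 4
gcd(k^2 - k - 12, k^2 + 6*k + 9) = k + 3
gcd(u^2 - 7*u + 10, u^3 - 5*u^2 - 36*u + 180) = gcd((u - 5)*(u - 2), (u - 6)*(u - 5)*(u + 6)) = u - 5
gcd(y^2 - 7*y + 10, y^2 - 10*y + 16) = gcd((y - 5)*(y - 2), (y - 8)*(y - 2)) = y - 2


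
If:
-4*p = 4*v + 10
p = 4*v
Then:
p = -2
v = -1/2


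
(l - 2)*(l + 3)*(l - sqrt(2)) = l^3 - sqrt(2)*l^2 + l^2 - 6*l - sqrt(2)*l + 6*sqrt(2)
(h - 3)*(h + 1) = h^2 - 2*h - 3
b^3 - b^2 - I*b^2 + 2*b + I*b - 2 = (b - 1)*(b - 2*I)*(b + I)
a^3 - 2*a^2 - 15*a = a*(a - 5)*(a + 3)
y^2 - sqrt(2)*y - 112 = (y - 8*sqrt(2))*(y + 7*sqrt(2))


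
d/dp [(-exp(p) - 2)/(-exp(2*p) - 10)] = (-2*(exp(p) + 2)*exp(p) + exp(2*p) + 10)*exp(p)/(exp(2*p) + 10)^2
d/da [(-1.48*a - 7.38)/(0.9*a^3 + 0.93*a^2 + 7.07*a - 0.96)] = (2.664*a^3 + 21.3024*a^2 + 13.7268*a + 53.5974)/(0.81*a^6 + 1.674*a^5 + 13.5909*a^4 + 11.4222*a^3 + 48.1993*a^2 - 13.5744*a + 0.9216)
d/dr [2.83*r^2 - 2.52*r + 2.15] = 5.66*r - 2.52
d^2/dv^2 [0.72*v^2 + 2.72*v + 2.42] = 1.44000000000000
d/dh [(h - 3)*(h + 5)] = 2*h + 2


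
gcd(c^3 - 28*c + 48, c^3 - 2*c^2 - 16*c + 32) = c^2 - 6*c + 8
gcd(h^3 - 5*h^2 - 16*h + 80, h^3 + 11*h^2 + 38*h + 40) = h + 4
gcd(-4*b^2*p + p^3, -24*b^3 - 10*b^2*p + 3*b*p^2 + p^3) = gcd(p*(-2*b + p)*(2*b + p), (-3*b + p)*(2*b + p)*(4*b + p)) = 2*b + p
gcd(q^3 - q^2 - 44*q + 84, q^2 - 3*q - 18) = q - 6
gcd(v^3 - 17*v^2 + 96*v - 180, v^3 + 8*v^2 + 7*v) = 1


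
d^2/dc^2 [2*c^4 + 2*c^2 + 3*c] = 24*c^2 + 4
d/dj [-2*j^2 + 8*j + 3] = 8 - 4*j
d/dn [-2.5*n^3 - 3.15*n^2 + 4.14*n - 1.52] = -7.5*n^2 - 6.3*n + 4.14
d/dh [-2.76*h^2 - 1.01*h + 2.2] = -5.52*h - 1.01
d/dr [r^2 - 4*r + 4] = 2*r - 4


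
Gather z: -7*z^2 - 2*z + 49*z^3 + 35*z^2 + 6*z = 49*z^3 + 28*z^2 + 4*z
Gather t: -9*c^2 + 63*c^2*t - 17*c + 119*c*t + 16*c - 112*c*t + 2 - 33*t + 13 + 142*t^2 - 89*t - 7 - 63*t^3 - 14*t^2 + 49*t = -9*c^2 - c - 63*t^3 + 128*t^2 + t*(63*c^2 + 7*c - 73) + 8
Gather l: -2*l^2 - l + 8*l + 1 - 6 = -2*l^2 + 7*l - 5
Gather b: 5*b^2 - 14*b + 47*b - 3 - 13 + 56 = 5*b^2 + 33*b + 40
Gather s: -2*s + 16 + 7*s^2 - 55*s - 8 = 7*s^2 - 57*s + 8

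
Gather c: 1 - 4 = -3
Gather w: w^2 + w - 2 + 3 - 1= w^2 + w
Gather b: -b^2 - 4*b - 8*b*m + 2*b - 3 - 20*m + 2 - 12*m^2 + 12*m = -b^2 + b*(-8*m - 2) - 12*m^2 - 8*m - 1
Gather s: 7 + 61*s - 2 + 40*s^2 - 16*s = 40*s^2 + 45*s + 5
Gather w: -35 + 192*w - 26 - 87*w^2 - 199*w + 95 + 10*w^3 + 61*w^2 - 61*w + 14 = 10*w^3 - 26*w^2 - 68*w + 48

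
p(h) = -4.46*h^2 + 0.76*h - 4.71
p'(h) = 0.76 - 8.92*h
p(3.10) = -45.21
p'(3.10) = -26.89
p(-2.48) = -34.03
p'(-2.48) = 22.88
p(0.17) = -4.71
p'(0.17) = -0.76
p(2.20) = -24.62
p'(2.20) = -18.86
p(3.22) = -48.51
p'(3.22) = -27.96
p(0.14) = -4.69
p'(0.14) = -0.49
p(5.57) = -138.85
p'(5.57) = -48.92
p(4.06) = -75.14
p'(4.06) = -35.46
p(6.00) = -160.71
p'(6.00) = -52.76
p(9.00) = -359.13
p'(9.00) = -79.52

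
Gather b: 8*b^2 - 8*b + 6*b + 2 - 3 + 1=8*b^2 - 2*b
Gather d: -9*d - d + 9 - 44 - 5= -10*d - 40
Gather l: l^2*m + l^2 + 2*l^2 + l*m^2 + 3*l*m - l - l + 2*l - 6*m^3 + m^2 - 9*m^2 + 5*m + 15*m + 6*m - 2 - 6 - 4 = l^2*(m + 3) + l*(m^2 + 3*m) - 6*m^3 - 8*m^2 + 26*m - 12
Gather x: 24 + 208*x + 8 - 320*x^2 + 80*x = -320*x^2 + 288*x + 32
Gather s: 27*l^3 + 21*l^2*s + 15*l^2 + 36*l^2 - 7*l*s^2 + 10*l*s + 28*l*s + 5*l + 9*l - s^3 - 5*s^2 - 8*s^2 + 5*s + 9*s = 27*l^3 + 51*l^2 + 14*l - s^3 + s^2*(-7*l - 13) + s*(21*l^2 + 38*l + 14)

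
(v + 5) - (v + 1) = 4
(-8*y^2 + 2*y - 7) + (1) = -8*y^2 + 2*y - 6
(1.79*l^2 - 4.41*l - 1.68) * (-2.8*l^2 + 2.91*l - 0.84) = -5.012*l^4 + 17.5569*l^3 - 9.6327*l^2 - 1.1844*l + 1.4112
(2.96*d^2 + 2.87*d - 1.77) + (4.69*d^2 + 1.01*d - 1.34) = 7.65*d^2 + 3.88*d - 3.11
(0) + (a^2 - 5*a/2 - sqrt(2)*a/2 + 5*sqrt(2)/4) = a^2 - 5*a/2 - sqrt(2)*a/2 + 5*sqrt(2)/4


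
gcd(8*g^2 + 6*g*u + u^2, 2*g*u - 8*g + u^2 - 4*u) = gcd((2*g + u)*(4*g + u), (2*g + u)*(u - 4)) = 2*g + u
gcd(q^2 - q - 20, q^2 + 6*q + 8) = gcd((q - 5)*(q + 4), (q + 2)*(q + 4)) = q + 4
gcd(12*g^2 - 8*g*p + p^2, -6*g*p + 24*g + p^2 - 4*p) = -6*g + p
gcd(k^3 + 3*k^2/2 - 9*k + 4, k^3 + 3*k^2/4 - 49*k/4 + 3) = k + 4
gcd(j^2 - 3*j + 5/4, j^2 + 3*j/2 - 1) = j - 1/2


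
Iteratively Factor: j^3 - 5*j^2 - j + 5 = (j - 1)*(j^2 - 4*j - 5) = (j - 1)*(j + 1)*(j - 5)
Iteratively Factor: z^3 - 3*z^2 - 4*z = (z - 4)*(z^2 + z) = z*(z - 4)*(z + 1)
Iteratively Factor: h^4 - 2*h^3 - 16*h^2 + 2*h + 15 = (h + 1)*(h^3 - 3*h^2 - 13*h + 15) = (h - 5)*(h + 1)*(h^2 + 2*h - 3) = (h - 5)*(h - 1)*(h + 1)*(h + 3)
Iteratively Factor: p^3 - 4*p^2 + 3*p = (p - 3)*(p^2 - p) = (p - 3)*(p - 1)*(p)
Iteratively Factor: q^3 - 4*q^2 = (q)*(q^2 - 4*q) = q^2*(q - 4)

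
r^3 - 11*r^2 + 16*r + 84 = (r - 7)*(r - 6)*(r + 2)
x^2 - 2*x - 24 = (x - 6)*(x + 4)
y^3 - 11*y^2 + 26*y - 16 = (y - 8)*(y - 2)*(y - 1)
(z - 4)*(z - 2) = z^2 - 6*z + 8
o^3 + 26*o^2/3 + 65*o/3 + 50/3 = (o + 5/3)*(o + 2)*(o + 5)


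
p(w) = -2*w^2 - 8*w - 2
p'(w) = -4*w - 8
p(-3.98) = -1.84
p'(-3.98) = 7.92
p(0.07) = -2.57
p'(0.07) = -8.28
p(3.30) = -50.18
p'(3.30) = -21.20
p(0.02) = -2.16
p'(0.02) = -8.08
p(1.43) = -17.53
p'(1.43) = -13.72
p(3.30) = -50.18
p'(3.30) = -21.20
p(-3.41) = 2.02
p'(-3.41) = 5.64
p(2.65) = -37.24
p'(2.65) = -18.60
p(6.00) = -122.00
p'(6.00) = -32.00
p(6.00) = -122.00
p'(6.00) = -32.00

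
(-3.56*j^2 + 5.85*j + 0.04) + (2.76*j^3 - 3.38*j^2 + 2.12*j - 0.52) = 2.76*j^3 - 6.94*j^2 + 7.97*j - 0.48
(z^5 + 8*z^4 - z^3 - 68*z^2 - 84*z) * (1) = z^5 + 8*z^4 - z^3 - 68*z^2 - 84*z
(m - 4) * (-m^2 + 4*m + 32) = -m^3 + 8*m^2 + 16*m - 128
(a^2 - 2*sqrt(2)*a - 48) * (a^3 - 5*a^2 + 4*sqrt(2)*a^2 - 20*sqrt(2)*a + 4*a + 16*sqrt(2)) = a^5 - 5*a^4 + 2*sqrt(2)*a^4 - 60*a^3 - 10*sqrt(2)*a^3 - 184*sqrt(2)*a^2 + 320*a^2 - 256*a + 960*sqrt(2)*a - 768*sqrt(2)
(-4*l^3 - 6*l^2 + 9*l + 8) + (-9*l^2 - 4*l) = -4*l^3 - 15*l^2 + 5*l + 8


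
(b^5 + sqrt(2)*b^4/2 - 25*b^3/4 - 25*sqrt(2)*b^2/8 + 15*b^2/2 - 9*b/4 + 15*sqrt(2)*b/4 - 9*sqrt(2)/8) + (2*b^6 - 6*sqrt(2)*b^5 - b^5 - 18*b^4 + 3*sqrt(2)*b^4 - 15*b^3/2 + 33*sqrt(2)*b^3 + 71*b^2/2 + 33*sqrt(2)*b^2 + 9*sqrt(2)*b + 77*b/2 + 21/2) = 2*b^6 - 6*sqrt(2)*b^5 - 18*b^4 + 7*sqrt(2)*b^4/2 - 55*b^3/4 + 33*sqrt(2)*b^3 + 239*sqrt(2)*b^2/8 + 43*b^2 + 51*sqrt(2)*b/4 + 145*b/4 - 9*sqrt(2)/8 + 21/2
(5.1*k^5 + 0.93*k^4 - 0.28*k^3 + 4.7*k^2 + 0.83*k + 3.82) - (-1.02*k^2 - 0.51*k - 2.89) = 5.1*k^5 + 0.93*k^4 - 0.28*k^3 + 5.72*k^2 + 1.34*k + 6.71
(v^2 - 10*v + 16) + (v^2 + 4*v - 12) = 2*v^2 - 6*v + 4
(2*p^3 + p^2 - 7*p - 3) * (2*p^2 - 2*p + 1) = 4*p^5 - 2*p^4 - 14*p^3 + 9*p^2 - p - 3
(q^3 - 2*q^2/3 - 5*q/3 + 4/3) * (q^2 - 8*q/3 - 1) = q^5 - 10*q^4/3 - 8*q^3/9 + 58*q^2/9 - 17*q/9 - 4/3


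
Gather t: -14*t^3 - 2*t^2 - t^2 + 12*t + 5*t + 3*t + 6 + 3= -14*t^3 - 3*t^2 + 20*t + 9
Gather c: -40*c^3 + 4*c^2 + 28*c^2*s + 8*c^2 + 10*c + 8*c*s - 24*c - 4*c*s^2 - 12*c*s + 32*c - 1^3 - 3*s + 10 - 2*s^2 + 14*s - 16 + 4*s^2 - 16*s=-40*c^3 + c^2*(28*s + 12) + c*(-4*s^2 - 4*s + 18) + 2*s^2 - 5*s - 7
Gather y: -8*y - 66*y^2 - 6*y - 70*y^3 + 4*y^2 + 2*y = -70*y^3 - 62*y^2 - 12*y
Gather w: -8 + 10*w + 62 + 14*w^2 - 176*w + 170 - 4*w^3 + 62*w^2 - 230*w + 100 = -4*w^3 + 76*w^2 - 396*w + 324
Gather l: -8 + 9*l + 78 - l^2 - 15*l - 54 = -l^2 - 6*l + 16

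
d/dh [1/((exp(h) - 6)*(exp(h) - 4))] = 2*(5 - exp(h))*exp(h)/(exp(4*h) - 20*exp(3*h) + 148*exp(2*h) - 480*exp(h) + 576)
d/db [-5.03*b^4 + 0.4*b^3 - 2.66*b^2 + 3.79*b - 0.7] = -20.12*b^3 + 1.2*b^2 - 5.32*b + 3.79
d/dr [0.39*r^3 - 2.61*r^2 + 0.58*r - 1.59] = 1.17*r^2 - 5.22*r + 0.58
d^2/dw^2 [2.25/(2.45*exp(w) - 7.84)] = (13.505625*exp(w) + 43.218)*exp(w)/(2.45*exp(w) - 7.84)^3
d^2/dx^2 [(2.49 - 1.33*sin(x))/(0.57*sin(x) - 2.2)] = (0.858819*sin(x)^2 + 3.31474*sin(x) - 1.717638)/(0.185193*sin(x)^3 - 2.14434*sin(x)^2 + 8.2764*sin(x) - 10.648)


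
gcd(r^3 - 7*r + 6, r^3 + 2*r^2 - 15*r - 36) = r + 3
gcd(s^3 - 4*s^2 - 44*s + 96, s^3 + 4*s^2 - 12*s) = s^2 + 4*s - 12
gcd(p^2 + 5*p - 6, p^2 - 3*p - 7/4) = 1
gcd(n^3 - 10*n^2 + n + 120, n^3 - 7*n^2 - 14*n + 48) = n^2 - 5*n - 24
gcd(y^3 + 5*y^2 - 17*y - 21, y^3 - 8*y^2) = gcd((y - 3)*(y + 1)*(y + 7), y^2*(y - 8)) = 1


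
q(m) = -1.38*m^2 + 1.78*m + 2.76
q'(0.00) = 1.78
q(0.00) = 2.76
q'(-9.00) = 26.62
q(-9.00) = -125.04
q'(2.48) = -5.06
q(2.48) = -1.31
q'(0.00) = 1.78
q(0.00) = 2.76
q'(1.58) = -2.58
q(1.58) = 2.13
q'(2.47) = -5.04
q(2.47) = -1.26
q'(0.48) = 0.46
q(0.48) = 3.30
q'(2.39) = -4.82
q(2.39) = -0.87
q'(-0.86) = 4.15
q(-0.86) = 0.21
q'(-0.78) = 3.93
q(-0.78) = 0.53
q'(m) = 1.78 - 2.76*m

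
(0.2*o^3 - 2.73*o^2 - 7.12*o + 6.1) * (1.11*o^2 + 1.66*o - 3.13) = 0.222*o^5 - 2.6983*o^4 - 13.061*o^3 + 3.4967*o^2 + 32.4116*o - 19.093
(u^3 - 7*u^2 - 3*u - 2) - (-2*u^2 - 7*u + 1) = u^3 - 5*u^2 + 4*u - 3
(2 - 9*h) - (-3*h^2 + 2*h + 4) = 3*h^2 - 11*h - 2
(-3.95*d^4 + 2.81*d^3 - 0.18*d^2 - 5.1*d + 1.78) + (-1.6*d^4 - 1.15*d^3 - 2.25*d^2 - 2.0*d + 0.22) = -5.55*d^4 + 1.66*d^3 - 2.43*d^2 - 7.1*d + 2.0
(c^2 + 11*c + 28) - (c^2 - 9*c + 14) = 20*c + 14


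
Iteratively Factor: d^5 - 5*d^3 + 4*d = (d - 2)*(d^4 + 2*d^3 - d^2 - 2*d) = (d - 2)*(d + 2)*(d^3 - d) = (d - 2)*(d + 1)*(d + 2)*(d^2 - d) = (d - 2)*(d - 1)*(d + 1)*(d + 2)*(d)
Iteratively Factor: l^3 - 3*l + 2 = (l - 1)*(l^2 + l - 2) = (l - 1)*(l + 2)*(l - 1)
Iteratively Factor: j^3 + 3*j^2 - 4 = (j + 2)*(j^2 + j - 2) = (j - 1)*(j + 2)*(j + 2)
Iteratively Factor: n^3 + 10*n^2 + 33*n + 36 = (n + 3)*(n^2 + 7*n + 12) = (n + 3)^2*(n + 4)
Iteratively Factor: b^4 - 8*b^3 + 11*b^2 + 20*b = (b - 4)*(b^3 - 4*b^2 - 5*b) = (b - 5)*(b - 4)*(b^2 + b) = (b - 5)*(b - 4)*(b + 1)*(b)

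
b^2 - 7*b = b*(b - 7)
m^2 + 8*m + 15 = (m + 3)*(m + 5)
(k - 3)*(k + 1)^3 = k^4 - 6*k^2 - 8*k - 3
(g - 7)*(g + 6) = g^2 - g - 42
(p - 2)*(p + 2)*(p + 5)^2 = p^4 + 10*p^3 + 21*p^2 - 40*p - 100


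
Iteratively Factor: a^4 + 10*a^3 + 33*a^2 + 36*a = (a + 3)*(a^3 + 7*a^2 + 12*a) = (a + 3)^2*(a^2 + 4*a) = (a + 3)^2*(a + 4)*(a)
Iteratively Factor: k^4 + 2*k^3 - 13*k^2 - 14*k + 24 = (k - 3)*(k^3 + 5*k^2 + 2*k - 8) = (k - 3)*(k - 1)*(k^2 + 6*k + 8) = (k - 3)*(k - 1)*(k + 4)*(k + 2)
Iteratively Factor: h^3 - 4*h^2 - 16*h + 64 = (h - 4)*(h^2 - 16) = (h - 4)*(h + 4)*(h - 4)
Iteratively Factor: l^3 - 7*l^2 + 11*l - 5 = (l - 1)*(l^2 - 6*l + 5) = (l - 1)^2*(l - 5)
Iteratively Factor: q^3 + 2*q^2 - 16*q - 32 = (q + 2)*(q^2 - 16) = (q + 2)*(q + 4)*(q - 4)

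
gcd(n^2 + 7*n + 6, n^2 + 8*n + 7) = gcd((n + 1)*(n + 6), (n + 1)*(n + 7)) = n + 1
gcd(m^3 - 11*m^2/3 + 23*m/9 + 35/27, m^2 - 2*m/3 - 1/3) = m + 1/3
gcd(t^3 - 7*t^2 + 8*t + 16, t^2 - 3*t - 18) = 1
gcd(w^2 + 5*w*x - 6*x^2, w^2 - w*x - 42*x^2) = w + 6*x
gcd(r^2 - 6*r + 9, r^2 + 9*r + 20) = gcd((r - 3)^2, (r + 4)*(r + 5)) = 1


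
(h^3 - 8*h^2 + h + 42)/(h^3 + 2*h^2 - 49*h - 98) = (h - 3)/(h + 7)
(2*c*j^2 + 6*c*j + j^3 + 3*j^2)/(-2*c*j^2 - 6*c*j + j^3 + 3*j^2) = (-2*c - j)/(2*c - j)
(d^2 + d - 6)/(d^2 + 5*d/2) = 2*(d^2 + d - 6)/(d*(2*d + 5))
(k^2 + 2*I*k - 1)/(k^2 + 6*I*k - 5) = (k + I)/(k + 5*I)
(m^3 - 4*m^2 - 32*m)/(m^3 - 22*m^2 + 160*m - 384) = m*(m + 4)/(m^2 - 14*m + 48)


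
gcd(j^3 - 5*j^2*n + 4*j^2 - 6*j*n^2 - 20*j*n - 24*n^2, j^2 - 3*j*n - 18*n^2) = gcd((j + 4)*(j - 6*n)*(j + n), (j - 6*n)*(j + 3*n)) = j - 6*n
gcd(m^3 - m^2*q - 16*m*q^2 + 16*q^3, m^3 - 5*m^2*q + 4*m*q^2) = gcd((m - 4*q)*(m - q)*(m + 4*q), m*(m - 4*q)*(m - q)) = m^2 - 5*m*q + 4*q^2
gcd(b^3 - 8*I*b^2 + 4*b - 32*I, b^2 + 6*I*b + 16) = b - 2*I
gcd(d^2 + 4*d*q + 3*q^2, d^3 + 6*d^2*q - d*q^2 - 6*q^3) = d + q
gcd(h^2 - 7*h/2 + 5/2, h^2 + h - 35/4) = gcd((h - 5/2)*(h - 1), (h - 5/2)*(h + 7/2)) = h - 5/2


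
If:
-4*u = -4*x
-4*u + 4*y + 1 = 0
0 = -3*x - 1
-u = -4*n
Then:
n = -1/12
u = -1/3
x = -1/3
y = -7/12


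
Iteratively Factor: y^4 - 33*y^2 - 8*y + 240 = (y + 4)*(y^3 - 4*y^2 - 17*y + 60) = (y - 5)*(y + 4)*(y^2 + y - 12) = (y - 5)*(y + 4)^2*(y - 3)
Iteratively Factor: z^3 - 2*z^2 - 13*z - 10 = (z + 2)*(z^2 - 4*z - 5) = (z + 1)*(z + 2)*(z - 5)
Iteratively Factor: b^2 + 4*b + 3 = (b + 3)*(b + 1)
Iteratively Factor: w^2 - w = (w - 1)*(w)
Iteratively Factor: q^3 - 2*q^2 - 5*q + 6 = (q - 3)*(q^2 + q - 2) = (q - 3)*(q - 1)*(q + 2)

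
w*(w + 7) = w^2 + 7*w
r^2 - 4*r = r*(r - 4)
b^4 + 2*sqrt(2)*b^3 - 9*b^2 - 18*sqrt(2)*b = b*(b - 3)*(b + 3)*(b + 2*sqrt(2))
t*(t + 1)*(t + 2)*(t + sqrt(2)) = t^4 + sqrt(2)*t^3 + 3*t^3 + 2*t^2 + 3*sqrt(2)*t^2 + 2*sqrt(2)*t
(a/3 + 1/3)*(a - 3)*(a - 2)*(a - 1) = a^4/3 - 5*a^3/3 + 5*a^2/3 + 5*a/3 - 2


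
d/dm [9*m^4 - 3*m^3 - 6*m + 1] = 36*m^3 - 9*m^2 - 6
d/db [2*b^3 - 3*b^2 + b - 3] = 6*b^2 - 6*b + 1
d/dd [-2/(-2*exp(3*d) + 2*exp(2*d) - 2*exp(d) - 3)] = (-12*exp(2*d) + 8*exp(d) - 4)*exp(d)/(2*exp(3*d) - 2*exp(2*d) + 2*exp(d) + 3)^2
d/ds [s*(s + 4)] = 2*s + 4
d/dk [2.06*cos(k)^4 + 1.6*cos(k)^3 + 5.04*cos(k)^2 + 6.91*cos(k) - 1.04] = -(8.24*cos(k)^3 + 4.8*cos(k)^2 + 10.08*cos(k) + 6.91)*sin(k)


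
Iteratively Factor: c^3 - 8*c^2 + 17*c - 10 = (c - 2)*(c^2 - 6*c + 5) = (c - 2)*(c - 1)*(c - 5)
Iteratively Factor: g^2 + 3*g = (g + 3)*(g)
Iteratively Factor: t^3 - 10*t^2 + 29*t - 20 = (t - 1)*(t^2 - 9*t + 20) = (t - 5)*(t - 1)*(t - 4)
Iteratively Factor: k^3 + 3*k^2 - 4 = (k - 1)*(k^2 + 4*k + 4) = (k - 1)*(k + 2)*(k + 2)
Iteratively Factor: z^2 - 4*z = (z - 4)*(z)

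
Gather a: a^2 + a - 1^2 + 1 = a^2 + a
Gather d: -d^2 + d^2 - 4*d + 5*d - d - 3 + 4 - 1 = 0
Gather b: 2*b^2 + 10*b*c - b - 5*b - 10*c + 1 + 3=2*b^2 + b*(10*c - 6) - 10*c + 4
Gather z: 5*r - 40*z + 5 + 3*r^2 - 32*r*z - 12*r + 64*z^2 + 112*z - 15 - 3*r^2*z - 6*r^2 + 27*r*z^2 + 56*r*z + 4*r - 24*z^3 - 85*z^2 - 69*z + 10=-3*r^2 - 3*r - 24*z^3 + z^2*(27*r - 21) + z*(-3*r^2 + 24*r + 3)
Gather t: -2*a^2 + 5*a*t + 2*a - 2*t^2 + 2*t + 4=-2*a^2 + 2*a - 2*t^2 + t*(5*a + 2) + 4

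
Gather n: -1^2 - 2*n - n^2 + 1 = -n^2 - 2*n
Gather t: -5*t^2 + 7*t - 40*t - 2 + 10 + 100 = -5*t^2 - 33*t + 108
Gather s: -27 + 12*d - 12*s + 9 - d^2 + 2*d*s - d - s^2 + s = -d^2 + 11*d - s^2 + s*(2*d - 11) - 18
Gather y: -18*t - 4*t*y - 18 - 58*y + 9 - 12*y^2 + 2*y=-18*t - 12*y^2 + y*(-4*t - 56) - 9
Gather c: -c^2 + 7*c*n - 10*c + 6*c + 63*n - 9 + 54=-c^2 + c*(7*n - 4) + 63*n + 45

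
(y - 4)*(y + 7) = y^2 + 3*y - 28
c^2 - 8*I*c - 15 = (c - 5*I)*(c - 3*I)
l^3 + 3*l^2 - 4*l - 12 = (l - 2)*(l + 2)*(l + 3)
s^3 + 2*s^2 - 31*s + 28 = (s - 4)*(s - 1)*(s + 7)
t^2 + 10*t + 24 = (t + 4)*(t + 6)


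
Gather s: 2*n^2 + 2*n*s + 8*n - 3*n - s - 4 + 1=2*n^2 + 5*n + s*(2*n - 1) - 3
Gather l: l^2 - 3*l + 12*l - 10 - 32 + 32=l^2 + 9*l - 10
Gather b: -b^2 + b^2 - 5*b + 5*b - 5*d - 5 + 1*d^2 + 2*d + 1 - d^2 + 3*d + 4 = 0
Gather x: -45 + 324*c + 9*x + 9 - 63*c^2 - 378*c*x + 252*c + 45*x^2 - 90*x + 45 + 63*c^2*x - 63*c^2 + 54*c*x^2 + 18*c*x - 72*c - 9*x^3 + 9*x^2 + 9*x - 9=-126*c^2 + 504*c - 9*x^3 + x^2*(54*c + 54) + x*(63*c^2 - 360*c - 72)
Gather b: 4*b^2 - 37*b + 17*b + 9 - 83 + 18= 4*b^2 - 20*b - 56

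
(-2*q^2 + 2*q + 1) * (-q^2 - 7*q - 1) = 2*q^4 + 12*q^3 - 13*q^2 - 9*q - 1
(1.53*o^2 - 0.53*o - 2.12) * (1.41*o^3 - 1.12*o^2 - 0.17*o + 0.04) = 2.1573*o^5 - 2.4609*o^4 - 2.6557*o^3 + 2.5257*o^2 + 0.3392*o - 0.0848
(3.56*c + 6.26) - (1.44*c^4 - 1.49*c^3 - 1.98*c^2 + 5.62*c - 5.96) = -1.44*c^4 + 1.49*c^3 + 1.98*c^2 - 2.06*c + 12.22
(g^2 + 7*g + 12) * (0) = 0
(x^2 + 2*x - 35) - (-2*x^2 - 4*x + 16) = 3*x^2 + 6*x - 51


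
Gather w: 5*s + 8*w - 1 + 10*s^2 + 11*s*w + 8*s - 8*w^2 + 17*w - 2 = 10*s^2 + 13*s - 8*w^2 + w*(11*s + 25) - 3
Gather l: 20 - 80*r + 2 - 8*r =22 - 88*r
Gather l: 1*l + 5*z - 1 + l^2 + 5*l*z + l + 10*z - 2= l^2 + l*(5*z + 2) + 15*z - 3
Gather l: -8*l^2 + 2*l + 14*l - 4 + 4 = -8*l^2 + 16*l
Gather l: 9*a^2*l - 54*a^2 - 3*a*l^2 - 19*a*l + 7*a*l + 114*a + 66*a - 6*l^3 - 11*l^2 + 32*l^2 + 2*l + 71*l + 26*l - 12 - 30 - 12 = -54*a^2 + 180*a - 6*l^3 + l^2*(21 - 3*a) + l*(9*a^2 - 12*a + 99) - 54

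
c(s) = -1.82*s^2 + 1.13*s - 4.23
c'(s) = 1.13 - 3.64*s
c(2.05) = -9.56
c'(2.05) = -6.33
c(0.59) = -4.20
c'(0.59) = -1.02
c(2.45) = -12.39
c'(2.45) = -7.79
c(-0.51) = -5.28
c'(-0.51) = 2.99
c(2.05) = -9.56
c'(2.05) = -6.33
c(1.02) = -4.97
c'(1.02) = -2.58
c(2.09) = -9.82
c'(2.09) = -6.48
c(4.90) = -42.39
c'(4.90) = -16.71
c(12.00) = -252.75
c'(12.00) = -42.55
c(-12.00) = -279.87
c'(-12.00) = 44.81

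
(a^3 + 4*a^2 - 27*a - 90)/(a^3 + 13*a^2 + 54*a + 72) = (a - 5)/(a + 4)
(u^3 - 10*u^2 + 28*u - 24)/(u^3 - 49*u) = (u^3 - 10*u^2 + 28*u - 24)/(u*(u^2 - 49))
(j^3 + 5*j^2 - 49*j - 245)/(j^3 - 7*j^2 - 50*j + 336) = (j^2 - 2*j - 35)/(j^2 - 14*j + 48)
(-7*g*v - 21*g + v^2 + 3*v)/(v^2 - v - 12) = (-7*g + v)/(v - 4)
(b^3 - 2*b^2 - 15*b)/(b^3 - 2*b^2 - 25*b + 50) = b*(b + 3)/(b^2 + 3*b - 10)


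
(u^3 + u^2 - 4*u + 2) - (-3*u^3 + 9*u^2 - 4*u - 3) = 4*u^3 - 8*u^2 + 5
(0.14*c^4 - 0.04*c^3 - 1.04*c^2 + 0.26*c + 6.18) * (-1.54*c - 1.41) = -0.2156*c^5 - 0.1358*c^4 + 1.658*c^3 + 1.066*c^2 - 9.8838*c - 8.7138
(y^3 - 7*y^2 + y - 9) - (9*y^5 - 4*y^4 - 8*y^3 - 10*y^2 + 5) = -9*y^5 + 4*y^4 + 9*y^3 + 3*y^2 + y - 14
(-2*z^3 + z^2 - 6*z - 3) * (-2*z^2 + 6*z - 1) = 4*z^5 - 14*z^4 + 20*z^3 - 31*z^2 - 12*z + 3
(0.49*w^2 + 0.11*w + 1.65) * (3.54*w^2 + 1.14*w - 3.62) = 1.7346*w^4 + 0.948*w^3 + 4.1926*w^2 + 1.4828*w - 5.973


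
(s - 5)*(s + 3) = s^2 - 2*s - 15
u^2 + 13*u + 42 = (u + 6)*(u + 7)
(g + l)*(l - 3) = g*l - 3*g + l^2 - 3*l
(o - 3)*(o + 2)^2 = o^3 + o^2 - 8*o - 12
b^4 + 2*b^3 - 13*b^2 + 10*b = b*(b - 2)*(b - 1)*(b + 5)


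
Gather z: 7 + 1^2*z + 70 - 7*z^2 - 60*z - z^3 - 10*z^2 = -z^3 - 17*z^2 - 59*z + 77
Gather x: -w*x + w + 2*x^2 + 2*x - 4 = w + 2*x^2 + x*(2 - w) - 4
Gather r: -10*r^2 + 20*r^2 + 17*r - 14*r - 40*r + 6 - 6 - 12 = 10*r^2 - 37*r - 12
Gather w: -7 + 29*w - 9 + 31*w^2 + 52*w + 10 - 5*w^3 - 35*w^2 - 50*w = -5*w^3 - 4*w^2 + 31*w - 6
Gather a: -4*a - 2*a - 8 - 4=-6*a - 12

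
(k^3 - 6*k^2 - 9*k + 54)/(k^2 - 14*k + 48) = (k^2 - 9)/(k - 8)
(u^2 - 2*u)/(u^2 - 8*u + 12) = u/(u - 6)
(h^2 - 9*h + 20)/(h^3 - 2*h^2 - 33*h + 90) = (h - 4)/(h^2 + 3*h - 18)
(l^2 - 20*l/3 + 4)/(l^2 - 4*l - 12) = (l - 2/3)/(l + 2)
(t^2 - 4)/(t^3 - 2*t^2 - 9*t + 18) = (t + 2)/(t^2 - 9)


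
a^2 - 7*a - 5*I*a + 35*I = (a - 7)*(a - 5*I)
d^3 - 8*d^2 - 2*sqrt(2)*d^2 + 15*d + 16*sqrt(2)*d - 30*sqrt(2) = (d - 5)*(d - 3)*(d - 2*sqrt(2))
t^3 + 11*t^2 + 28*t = t*(t + 4)*(t + 7)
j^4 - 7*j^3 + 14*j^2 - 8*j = j*(j - 4)*(j - 2)*(j - 1)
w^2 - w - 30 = (w - 6)*(w + 5)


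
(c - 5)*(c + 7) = c^2 + 2*c - 35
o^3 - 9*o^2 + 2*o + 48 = (o - 8)*(o - 3)*(o + 2)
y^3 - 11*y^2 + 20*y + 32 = (y - 8)*(y - 4)*(y + 1)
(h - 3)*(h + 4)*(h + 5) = h^3 + 6*h^2 - 7*h - 60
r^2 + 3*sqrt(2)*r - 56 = (r - 4*sqrt(2))*(r + 7*sqrt(2))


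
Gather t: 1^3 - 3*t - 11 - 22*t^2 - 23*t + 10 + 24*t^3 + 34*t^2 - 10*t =24*t^3 + 12*t^2 - 36*t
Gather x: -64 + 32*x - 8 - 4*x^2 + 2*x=-4*x^2 + 34*x - 72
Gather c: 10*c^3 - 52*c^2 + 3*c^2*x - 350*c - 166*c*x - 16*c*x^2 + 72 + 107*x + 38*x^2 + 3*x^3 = 10*c^3 + c^2*(3*x - 52) + c*(-16*x^2 - 166*x - 350) + 3*x^3 + 38*x^2 + 107*x + 72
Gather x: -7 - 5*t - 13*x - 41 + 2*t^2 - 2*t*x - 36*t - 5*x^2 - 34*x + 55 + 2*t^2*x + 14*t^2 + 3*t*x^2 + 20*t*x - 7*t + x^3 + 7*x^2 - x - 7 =16*t^2 - 48*t + x^3 + x^2*(3*t + 2) + x*(2*t^2 + 18*t - 48)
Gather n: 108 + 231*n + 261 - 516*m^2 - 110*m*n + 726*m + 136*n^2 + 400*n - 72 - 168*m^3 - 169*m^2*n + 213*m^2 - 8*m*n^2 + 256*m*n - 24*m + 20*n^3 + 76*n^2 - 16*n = -168*m^3 - 303*m^2 + 702*m + 20*n^3 + n^2*(212 - 8*m) + n*(-169*m^2 + 146*m + 615) + 297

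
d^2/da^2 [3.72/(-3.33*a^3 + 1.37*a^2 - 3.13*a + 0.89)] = ((74.3256*a - 10.1928)*(3.33*a^3 - 1.37*a^2 + 3.13*a - 0.89) - 3.72*(9.99*a^2 - 2.74*a + 3.13)*(19.98*a^2 - 5.48*a + 6.26))/(3.33*a^3 - 1.37*a^2 + 3.13*a - 0.89)^3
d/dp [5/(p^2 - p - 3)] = 5*(1 - 2*p)/(-p^2 + p + 3)^2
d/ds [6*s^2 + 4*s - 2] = 12*s + 4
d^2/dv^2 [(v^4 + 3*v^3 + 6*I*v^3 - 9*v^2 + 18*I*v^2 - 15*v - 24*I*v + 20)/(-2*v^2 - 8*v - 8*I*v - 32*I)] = (-v^3 - 12*I*v^2 + 48*v + 3 + 76*I)/(v^3 + 12*I*v^2 - 48*v - 64*I)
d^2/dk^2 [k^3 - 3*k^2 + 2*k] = 6*k - 6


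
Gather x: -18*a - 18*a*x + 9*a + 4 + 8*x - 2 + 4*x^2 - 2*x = -9*a + 4*x^2 + x*(6 - 18*a) + 2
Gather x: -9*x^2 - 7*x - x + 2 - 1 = -9*x^2 - 8*x + 1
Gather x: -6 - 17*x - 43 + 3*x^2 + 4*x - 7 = 3*x^2 - 13*x - 56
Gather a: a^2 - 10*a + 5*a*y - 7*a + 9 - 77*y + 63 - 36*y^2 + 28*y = a^2 + a*(5*y - 17) - 36*y^2 - 49*y + 72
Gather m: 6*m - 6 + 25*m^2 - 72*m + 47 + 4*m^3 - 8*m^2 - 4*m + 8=4*m^3 + 17*m^2 - 70*m + 49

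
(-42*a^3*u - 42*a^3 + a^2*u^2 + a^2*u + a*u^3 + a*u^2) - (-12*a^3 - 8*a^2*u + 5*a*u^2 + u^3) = -42*a^3*u - 30*a^3 + a^2*u^2 + 9*a^2*u + a*u^3 - 4*a*u^2 - u^3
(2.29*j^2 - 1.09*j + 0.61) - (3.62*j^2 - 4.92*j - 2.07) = -1.33*j^2 + 3.83*j + 2.68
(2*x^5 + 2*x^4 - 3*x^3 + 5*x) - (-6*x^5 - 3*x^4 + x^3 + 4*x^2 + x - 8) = 8*x^5 + 5*x^4 - 4*x^3 - 4*x^2 + 4*x + 8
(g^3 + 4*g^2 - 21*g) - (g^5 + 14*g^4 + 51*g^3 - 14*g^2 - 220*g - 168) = -g^5 - 14*g^4 - 50*g^3 + 18*g^2 + 199*g + 168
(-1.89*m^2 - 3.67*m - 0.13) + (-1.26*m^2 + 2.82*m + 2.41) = -3.15*m^2 - 0.85*m + 2.28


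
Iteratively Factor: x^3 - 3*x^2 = (x - 3)*(x^2) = x*(x - 3)*(x)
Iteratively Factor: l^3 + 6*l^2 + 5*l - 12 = (l + 4)*(l^2 + 2*l - 3) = (l - 1)*(l + 4)*(l + 3)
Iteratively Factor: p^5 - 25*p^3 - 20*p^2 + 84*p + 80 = (p - 5)*(p^4 + 5*p^3 - 20*p - 16) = (p - 5)*(p - 2)*(p^3 + 7*p^2 + 14*p + 8) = (p - 5)*(p - 2)*(p + 2)*(p^2 + 5*p + 4) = (p - 5)*(p - 2)*(p + 2)*(p + 4)*(p + 1)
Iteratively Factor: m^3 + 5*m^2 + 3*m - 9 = (m + 3)*(m^2 + 2*m - 3) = (m + 3)^2*(m - 1)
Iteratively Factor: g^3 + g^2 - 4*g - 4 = (g + 1)*(g^2 - 4) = (g + 1)*(g + 2)*(g - 2)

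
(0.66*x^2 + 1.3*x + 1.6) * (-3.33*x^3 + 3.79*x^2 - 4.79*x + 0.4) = -2.1978*x^5 - 1.8276*x^4 - 3.5624*x^3 + 0.101*x^2 - 7.144*x + 0.64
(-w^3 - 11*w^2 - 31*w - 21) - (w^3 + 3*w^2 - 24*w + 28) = -2*w^3 - 14*w^2 - 7*w - 49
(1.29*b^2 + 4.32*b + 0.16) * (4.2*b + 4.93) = 5.418*b^3 + 24.5037*b^2 + 21.9696*b + 0.7888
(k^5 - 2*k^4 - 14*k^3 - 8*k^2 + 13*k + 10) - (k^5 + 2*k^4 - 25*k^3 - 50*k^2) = -4*k^4 + 11*k^3 + 42*k^2 + 13*k + 10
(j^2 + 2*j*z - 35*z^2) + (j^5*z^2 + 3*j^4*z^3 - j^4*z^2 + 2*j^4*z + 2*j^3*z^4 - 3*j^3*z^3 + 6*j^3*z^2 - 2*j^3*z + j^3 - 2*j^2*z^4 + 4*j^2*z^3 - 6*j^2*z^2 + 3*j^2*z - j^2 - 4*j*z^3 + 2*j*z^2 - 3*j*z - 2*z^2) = j^5*z^2 + 3*j^4*z^3 - j^4*z^2 + 2*j^4*z + 2*j^3*z^4 - 3*j^3*z^3 + 6*j^3*z^2 - 2*j^3*z + j^3 - 2*j^2*z^4 + 4*j^2*z^3 - 6*j^2*z^2 + 3*j^2*z - 4*j*z^3 + 2*j*z^2 - j*z - 37*z^2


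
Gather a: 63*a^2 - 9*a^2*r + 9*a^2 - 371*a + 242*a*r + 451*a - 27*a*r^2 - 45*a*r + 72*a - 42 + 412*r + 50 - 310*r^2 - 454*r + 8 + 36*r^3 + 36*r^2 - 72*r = a^2*(72 - 9*r) + a*(-27*r^2 + 197*r + 152) + 36*r^3 - 274*r^2 - 114*r + 16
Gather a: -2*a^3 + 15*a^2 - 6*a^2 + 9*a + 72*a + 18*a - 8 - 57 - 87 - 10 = -2*a^3 + 9*a^2 + 99*a - 162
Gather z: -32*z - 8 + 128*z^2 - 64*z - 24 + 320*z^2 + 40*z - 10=448*z^2 - 56*z - 42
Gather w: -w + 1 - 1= -w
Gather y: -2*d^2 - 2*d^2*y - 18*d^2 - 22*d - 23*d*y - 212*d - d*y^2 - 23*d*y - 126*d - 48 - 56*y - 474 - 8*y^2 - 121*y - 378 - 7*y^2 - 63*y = -20*d^2 - 360*d + y^2*(-d - 15) + y*(-2*d^2 - 46*d - 240) - 900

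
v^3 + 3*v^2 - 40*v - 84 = (v - 6)*(v + 2)*(v + 7)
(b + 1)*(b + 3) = b^2 + 4*b + 3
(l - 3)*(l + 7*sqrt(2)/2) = l^2 - 3*l + 7*sqrt(2)*l/2 - 21*sqrt(2)/2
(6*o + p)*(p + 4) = 6*o*p + 24*o + p^2 + 4*p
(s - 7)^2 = s^2 - 14*s + 49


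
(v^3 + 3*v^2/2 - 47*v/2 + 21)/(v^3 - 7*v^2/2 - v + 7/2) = (v + 6)/(v + 1)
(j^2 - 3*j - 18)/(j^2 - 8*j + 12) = (j + 3)/(j - 2)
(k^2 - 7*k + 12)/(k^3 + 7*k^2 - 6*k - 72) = (k - 4)/(k^2 + 10*k + 24)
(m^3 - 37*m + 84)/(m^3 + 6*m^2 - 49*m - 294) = (m^2 - 7*m + 12)/(m^2 - m - 42)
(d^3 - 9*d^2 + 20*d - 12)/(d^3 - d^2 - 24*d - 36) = (d^2 - 3*d + 2)/(d^2 + 5*d + 6)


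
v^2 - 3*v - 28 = (v - 7)*(v + 4)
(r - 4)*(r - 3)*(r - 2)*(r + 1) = r^4 - 8*r^3 + 17*r^2 + 2*r - 24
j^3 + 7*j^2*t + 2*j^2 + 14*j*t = j*(j + 2)*(j + 7*t)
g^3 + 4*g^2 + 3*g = g*(g + 1)*(g + 3)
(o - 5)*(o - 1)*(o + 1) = o^3 - 5*o^2 - o + 5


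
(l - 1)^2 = l^2 - 2*l + 1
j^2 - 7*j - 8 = (j - 8)*(j + 1)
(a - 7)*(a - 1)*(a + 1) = a^3 - 7*a^2 - a + 7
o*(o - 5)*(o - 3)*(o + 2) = o^4 - 6*o^3 - o^2 + 30*o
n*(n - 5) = n^2 - 5*n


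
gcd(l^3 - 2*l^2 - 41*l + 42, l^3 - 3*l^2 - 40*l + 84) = l^2 - l - 42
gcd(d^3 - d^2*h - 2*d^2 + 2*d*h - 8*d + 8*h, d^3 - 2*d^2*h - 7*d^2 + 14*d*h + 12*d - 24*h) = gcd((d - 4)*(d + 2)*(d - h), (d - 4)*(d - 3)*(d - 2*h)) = d - 4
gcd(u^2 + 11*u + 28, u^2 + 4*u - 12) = 1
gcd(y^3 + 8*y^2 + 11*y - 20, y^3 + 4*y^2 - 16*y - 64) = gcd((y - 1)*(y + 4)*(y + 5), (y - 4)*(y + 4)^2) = y + 4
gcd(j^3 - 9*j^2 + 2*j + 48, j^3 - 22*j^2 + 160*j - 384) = j - 8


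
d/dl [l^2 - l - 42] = 2*l - 1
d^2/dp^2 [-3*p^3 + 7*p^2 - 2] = 14 - 18*p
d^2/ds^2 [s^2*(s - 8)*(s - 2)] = 12*s^2 - 60*s + 32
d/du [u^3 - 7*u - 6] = 3*u^2 - 7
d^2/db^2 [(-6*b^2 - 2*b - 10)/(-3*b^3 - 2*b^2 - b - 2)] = 4*(27*b^6 + 27*b^5 + 261*b^4 + 109*b^3 + 33*b^2 - 72*b - 5)/(27*b^9 + 54*b^8 + 63*b^7 + 98*b^6 + 93*b^5 + 66*b^4 + 61*b^3 + 30*b^2 + 12*b + 8)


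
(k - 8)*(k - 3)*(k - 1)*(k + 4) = k^4 - 8*k^3 - 13*k^2 + 116*k - 96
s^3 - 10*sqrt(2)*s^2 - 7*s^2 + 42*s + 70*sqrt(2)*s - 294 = (s - 7)*(s - 7*sqrt(2))*(s - 3*sqrt(2))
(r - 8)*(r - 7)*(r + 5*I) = r^3 - 15*r^2 + 5*I*r^2 + 56*r - 75*I*r + 280*I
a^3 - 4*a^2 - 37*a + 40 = (a - 8)*(a - 1)*(a + 5)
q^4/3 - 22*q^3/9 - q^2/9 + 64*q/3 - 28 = (q/3 + 1)*(q - 6)*(q - 7/3)*(q - 2)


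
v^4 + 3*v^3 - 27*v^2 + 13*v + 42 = (v - 3)*(v - 2)*(v + 1)*(v + 7)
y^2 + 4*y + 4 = (y + 2)^2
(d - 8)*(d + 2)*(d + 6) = d^3 - 52*d - 96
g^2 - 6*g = g*(g - 6)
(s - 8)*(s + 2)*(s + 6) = s^3 - 52*s - 96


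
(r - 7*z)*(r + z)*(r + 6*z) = r^3 - 43*r*z^2 - 42*z^3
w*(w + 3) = w^2 + 3*w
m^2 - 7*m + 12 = (m - 4)*(m - 3)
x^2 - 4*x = x*(x - 4)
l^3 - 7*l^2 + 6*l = l*(l - 6)*(l - 1)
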